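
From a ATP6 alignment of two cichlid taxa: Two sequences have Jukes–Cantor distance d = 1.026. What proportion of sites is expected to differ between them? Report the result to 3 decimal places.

0.559

p = (3/4)(1 − e^(−4d/3)) = 0.75 × (1 − e^(-1.368)) = 0.75 × (1 − 0.254616) = 0.559038.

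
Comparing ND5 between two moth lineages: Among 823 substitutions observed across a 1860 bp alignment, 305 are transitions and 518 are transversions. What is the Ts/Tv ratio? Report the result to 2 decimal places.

R = 305/518 = 0.588803… ≈ 0.59 (to 2 d.p.).

0.59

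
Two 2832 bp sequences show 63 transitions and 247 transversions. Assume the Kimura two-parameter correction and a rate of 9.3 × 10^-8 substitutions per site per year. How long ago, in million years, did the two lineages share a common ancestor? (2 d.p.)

0.64

P = 63/2832 ≈ 0.022246 and Q = 247/2832 ≈ 0.087218.
Under the Kimura two-parameter model, d = −½ ln(1 − 2P − Q) − ¼ ln(1 − 2Q).
1 − 2P − Q = 0.86829, giving −½ ln(0.86829) = 0.070615.
1 − 2Q = 0.825564, giving −¼ ln(0.825564) = 0.047922.
d = 0.070615 + 0.047922 = 0.118537.
Under a molecular clock d = 2μt, so t = d/(2μ) = 0.118537 / (2 × 9.3 × 10^-8) = 0.64 million years.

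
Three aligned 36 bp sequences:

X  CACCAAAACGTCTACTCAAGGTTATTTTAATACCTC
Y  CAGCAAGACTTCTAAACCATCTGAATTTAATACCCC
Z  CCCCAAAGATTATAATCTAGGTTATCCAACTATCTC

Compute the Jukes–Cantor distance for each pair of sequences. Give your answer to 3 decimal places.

d(X,Y) = 0.392, d(X,Z) = 0.441, d(Y,Z) = 0.824

X–Y: 11/36 sites differ → p ≈ 0.305556, d = −0.75 ln(1 − 0.407408) = 0.392437 ≈ 0.392.
X–Z: 12/36 sites differ → p ≈ 0.333333, d = −0.75 ln(1 − 0.444444) = 0.440839 ≈ 0.441.
Y–Z: 18/36 sites differ → p = 0.5, d = −0.75 ln(1 − 0.666667) = 0.823960 ≈ 0.824.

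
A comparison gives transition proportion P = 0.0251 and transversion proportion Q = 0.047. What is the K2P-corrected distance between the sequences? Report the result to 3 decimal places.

Under the Kimura two-parameter model, d = −½ ln(1 − 2P − Q) − ¼ ln(1 − 2Q).
1 − 2P − Q = 0.9028, giving −½ ln(0.9028) = 0.051127.
1 − 2Q = 0.906, giving −¼ ln(0.906) = 0.024679.
d = 0.051127 + 0.024679 = 0.075806.

0.076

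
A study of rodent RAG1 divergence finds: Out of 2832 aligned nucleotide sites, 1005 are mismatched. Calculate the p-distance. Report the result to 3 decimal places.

0.355

p = 1005/2832 = 0.354872… ≈ 0.355 (to 3 d.p.).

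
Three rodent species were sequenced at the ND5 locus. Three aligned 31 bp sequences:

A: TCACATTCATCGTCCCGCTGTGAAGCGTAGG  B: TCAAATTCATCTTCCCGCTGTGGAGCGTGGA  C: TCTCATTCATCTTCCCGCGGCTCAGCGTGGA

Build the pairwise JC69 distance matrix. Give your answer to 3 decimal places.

A–B: 5/31 sites differ → p ≈ 0.16129, d = −0.75 ln(1 − 0.215053) = 0.181604 ≈ 0.182.
A–C: 8/31 sites differ → p ≈ 0.258065, d = −0.75 ln(1 − 0.344087) = 0.316295 ≈ 0.316.
B–C: 6/31 sites differ → p ≈ 0.193548, d = −0.75 ln(1 − 0.258064) = 0.223869 ≈ 0.224.

d(A,B) = 0.182, d(A,C) = 0.316, d(B,C) = 0.224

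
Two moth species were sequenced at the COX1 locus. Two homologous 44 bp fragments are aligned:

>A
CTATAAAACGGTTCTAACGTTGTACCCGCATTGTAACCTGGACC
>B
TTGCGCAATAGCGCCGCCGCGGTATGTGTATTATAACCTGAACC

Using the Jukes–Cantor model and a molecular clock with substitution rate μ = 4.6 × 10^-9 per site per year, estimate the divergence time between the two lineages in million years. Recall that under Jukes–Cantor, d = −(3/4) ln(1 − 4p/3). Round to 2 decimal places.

The sequences differ at 20 of 44 sites, so p = 20/44 ≈ 0.454545.
d = −(3/4) ln(1 − 4p/3) = −0.75 ln(1 − 0.60606) = −0.75 ln(0.39394)
  = −0.75 × (-0.931557) = 0.698668 substitutions/site.
Under a molecular clock d = 2μt, so t = d/(2μ) = 0.698668 / (2 × 4.6 × 10^-9) = 75.94 million years.

75.94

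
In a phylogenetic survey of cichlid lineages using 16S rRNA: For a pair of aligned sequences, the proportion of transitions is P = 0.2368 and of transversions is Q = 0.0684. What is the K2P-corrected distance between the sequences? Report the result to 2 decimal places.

Under the Kimura two-parameter model, d = −½ ln(1 − 2P − Q) − ¼ ln(1 − 2Q).
1 − 2P − Q = 0.458, giving −½ ln(0.458) = 0.390443.
1 − 2Q = 0.8632, giving −¼ ln(0.8632) = 0.036777.
d = 0.390443 + 0.036777 = 0.427220.

0.43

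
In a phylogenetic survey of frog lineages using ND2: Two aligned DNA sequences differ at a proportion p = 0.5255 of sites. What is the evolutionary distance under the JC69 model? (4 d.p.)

0.9046

d = −(3/4) ln(1 − 4p/3) = −0.75 ln(1 − 0.700667) = −0.75 ln(0.299333)
  = −0.75 × (-1.206199) = 0.904649 substitutions/site.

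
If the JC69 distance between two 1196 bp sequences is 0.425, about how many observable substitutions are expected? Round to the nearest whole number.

Invert JC69: p = (3/4)(1 − e^(−4d/3)) = 0.75 × (1 − e^(-0.566667)) = 0.75 × (1 − 0.567413) = 0.324440.
Expected differing sites = pL ≈ 0.324440 × 1196 = 388.03024 ≈ 388.

388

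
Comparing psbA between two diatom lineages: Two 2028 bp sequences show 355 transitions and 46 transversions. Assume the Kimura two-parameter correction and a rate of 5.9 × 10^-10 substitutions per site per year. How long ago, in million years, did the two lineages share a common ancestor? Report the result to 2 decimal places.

P = 355/2028 ≈ 0.175049 and Q = 46/2028 ≈ 0.022682.
Under the Kimura two-parameter model, d = −½ ln(1 − 2P − Q) − ¼ ln(1 − 2Q).
1 − 2P − Q = 0.62722, giving −½ ln(0.62722) = 0.233229.
1 − 2Q = 0.954636, giving −¼ ln(0.954636) = 0.011606.
d = 0.233229 + 0.011606 = 0.244835.
Under a molecular clock d = 2μt, so t = d/(2μ) = 0.244835 / (2 × 5.9 × 10^-10) = 207.49 million years.

207.49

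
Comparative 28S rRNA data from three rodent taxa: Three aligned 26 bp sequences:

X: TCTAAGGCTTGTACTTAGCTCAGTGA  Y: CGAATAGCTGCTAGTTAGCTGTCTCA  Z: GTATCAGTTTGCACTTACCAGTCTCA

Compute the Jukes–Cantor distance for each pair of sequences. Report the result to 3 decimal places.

d(X,Y) = 0.717, d(X,Z) = 0.949, d(Y,Z) = 0.623

X–Y: 12/26 sites differ → p ≈ 0.461538, d = −0.75 ln(1 − 0.615384) = 0.716632 ≈ 0.717.
X–Z: 14/26 sites differ → p ≈ 0.538462, d = −0.75 ln(1 − 0.717949) = 0.949251 ≈ 0.949.
Y–Z: 11/26 sites differ → p ≈ 0.423077, d = −0.75 ln(1 − 0.564103) = 0.622762 ≈ 0.623.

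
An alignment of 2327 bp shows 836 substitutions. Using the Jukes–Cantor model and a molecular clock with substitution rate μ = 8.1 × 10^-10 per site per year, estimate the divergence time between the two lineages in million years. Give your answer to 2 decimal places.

301.87

p = 836/2327 ≈ 0.359261.
d = −(3/4) ln(1 − 4p/3) = −0.75 ln(1 − 0.479015) = −0.75 ln(0.520985)
  = −0.75 × (-0.652034) = 0.489026 substitutions/site.
Under a molecular clock d = 2μt, so t = d/(2μ) = 0.489026 / (2 × 8.1 × 10^-10) = 301.87 million years.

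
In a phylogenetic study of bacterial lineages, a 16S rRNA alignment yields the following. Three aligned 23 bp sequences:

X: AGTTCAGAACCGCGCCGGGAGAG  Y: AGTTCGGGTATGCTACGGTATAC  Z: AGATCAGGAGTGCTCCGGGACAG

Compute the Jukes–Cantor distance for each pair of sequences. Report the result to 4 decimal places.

d(X,Y) = 0.6501, d(X,Z) = 0.3206, d(Y,Z) = 0.4674

X–Y: 10/23 sites differ → p ≈ 0.434783, d = −0.75 ln(1 − 0.579711) = 0.650110 ≈ 0.6501.
X–Z: 6/23 sites differ → p ≈ 0.26087, d = −0.75 ln(1 − 0.347827) = 0.320584 ≈ 0.3206.
Y–Z: 8/23 sites differ → p ≈ 0.347826, d = −0.75 ln(1 − 0.463768) = 0.467391 ≈ 0.4674.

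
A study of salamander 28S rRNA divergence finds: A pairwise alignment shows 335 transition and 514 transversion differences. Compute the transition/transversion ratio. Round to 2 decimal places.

R = 335/514 = 0.651750… ≈ 0.65 (to 2 d.p.).

0.65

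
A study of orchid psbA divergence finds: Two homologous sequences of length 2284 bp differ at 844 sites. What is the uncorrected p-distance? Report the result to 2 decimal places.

p = 844/2284 = 0.369527… ≈ 0.37 (to 2 d.p.).

0.37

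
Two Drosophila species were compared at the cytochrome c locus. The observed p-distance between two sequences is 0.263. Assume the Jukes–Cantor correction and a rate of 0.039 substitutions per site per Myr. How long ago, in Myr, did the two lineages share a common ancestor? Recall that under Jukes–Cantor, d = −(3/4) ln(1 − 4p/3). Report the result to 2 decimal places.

4.15

d = −(3/4) ln(1 − 4p/3) = −0.75 ln(1 − 0.350667) = −0.75 ln(0.649333)
  = −0.75 × (-0.431810) = 0.323858 substitutions/site.
Under a molecular clock d = 2μt, so t = d/(2μ) = 0.323858 / (2 × 0.039) = 4.15 Myr.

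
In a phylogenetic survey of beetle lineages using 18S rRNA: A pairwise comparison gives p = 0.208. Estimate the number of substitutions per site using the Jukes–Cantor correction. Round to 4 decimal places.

d = −(3/4) ln(1 − 4p/3) = −0.75 ln(1 − 0.277333) = −0.75 ln(0.722667)
  = −0.75 × (-0.324807) = 0.243605 substitutions/site.

0.2436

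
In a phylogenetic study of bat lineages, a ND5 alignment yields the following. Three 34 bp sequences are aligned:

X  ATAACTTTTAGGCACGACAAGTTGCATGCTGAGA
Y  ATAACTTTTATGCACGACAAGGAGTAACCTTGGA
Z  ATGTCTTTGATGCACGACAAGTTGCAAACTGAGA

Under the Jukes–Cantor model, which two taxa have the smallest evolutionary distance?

X and Z

X–Y: 8/34 differ, p = 0.235, d = 0.282.
X–Z: 6/34 differ, p = 0.176, d = 0.201.
Y–Z: 9/34 differ, p = 0.265, d = 0.326.
The smallest distance is between X and Z.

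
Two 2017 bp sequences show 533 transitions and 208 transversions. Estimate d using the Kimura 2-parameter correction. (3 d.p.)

0.557

P = 533/2017 ≈ 0.264254 and Q = 208/2017 ≈ 0.103123.
Under the Kimura two-parameter model, d = −½ ln(1 − 2P − Q) − ¼ ln(1 − 2Q).
1 − 2P − Q = 0.368369, giving −½ ln(0.368369) = 0.499335.
1 − 2Q = 0.793754, giving −¼ ln(0.793754) = 0.057745.
d = 0.499335 + 0.057745 = 0.557080.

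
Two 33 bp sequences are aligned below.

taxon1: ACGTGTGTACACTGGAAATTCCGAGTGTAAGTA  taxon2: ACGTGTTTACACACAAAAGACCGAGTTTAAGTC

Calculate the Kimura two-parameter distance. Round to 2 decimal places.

Of 33 sites, 1 differences are transitions and 7 are transversions, so P = 1/33 ≈ 0.030303 and Q = 7/33 ≈ 0.212121.
Under the Kimura two-parameter model, d = −½ ln(1 − 2P − Q) − ¼ ln(1 − 2Q).
1 − 2P − Q = 0.727273, giving −½ ln(0.727273) = 0.159227.
1 − 2Q = 0.575758, giving −¼ ln(0.575758) = 0.138017.
d = 0.159227 + 0.138017 = 0.297244.

0.30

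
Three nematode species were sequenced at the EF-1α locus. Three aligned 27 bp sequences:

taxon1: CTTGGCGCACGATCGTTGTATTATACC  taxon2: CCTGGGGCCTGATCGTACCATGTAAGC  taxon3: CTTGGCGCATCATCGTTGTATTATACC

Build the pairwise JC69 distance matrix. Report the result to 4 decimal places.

d(taxon1,taxon2) = 0.5876, d(taxon1,taxon3) = 0.0780, d(taxon2,taxon3) = 0.5876

taxon1–taxon2: 11/27 sites differ → p ≈ 0.407407, d = −0.75 ln(1 − 0.543209) = 0.587647 ≈ 0.5876.
taxon1–taxon3: 2/27 sites differ → p ≈ 0.074074, d = −0.75 ln(1 − 0.098765) = 0.077992 ≈ 0.0780.
taxon2–taxon3: 11/27 sites differ → p ≈ 0.407407, d = −0.75 ln(1 − 0.543209) = 0.587647 ≈ 0.5876.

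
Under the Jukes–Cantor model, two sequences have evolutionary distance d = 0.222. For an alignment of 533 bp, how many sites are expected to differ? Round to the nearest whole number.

Invert JC69: p = (3/4)(1 − e^(−4d/3)) = 0.75 × (1 − e^(-0.296)) = 0.75 × (1 − 0.743787) = 0.192160.
Expected differing sites = pL ≈ 0.192160 × 533 = 102.42128 ≈ 102.

102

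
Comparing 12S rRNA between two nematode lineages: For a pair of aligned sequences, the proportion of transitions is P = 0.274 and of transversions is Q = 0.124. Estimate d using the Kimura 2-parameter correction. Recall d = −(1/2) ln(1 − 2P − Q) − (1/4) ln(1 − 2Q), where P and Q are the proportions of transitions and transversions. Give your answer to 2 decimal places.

0.63

Under the Kimura two-parameter model, d = −½ ln(1 − 2P − Q) − ¼ ln(1 − 2Q).
1 − 2P − Q = 0.328, giving −½ ln(0.328) = 0.557371.
1 − 2Q = 0.752, giving −¼ ln(0.752) = 0.071255.
d = 0.557371 + 0.071255 = 0.628626.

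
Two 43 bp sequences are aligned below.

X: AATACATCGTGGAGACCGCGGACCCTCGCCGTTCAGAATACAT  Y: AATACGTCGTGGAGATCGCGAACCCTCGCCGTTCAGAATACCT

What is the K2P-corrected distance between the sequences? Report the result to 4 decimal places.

Of 43 sites, 3 differences are transitions and 1 are transversions, so P = 3/43 ≈ 0.069767 and Q = 1/43 ≈ 0.023256.
Under the Kimura two-parameter model, d = −½ ln(1 − 2P − Q) − ¼ ln(1 − 2Q).
1 − 2P − Q = 0.83721, giving −½ ln(0.83721) = 0.088840.
1 − 2Q = 0.953488, giving −¼ ln(0.953488) = 0.011907.
d = 0.088840 + 0.011907 = 0.100747.

0.1007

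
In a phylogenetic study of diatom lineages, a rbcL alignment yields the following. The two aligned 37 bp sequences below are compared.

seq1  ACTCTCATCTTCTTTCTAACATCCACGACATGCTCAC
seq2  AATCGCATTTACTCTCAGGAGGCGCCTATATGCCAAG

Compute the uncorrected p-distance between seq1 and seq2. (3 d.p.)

0.486

The sequences differ at 18 of 37 positions.
p = 18/37 = 0.486486… ≈ 0.486 (to 3 d.p.).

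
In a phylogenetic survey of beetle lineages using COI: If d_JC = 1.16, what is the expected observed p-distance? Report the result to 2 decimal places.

0.59

p = (3/4)(1 − e^(−4d/3)) = 0.75 × (1 − e^(-1.546667)) = 0.75 × (1 − 0.212957) = 0.590282.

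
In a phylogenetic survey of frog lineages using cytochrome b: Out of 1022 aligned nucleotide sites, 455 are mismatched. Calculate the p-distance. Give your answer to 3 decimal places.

p = 455/1022 = 0.445205… ≈ 0.445 (to 3 d.p.).

0.445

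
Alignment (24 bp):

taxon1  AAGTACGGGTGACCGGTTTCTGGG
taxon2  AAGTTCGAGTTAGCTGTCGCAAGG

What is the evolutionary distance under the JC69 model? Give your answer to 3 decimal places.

0.520

The sequences differ at 9 of 24 sites (5, 8, 11, 13, 15, 18, 19, 21, 22), so p = 9/24 = 0.375.
d = −(3/4) ln(1 − 4p/3) = −0.75 ln(1 − 0.5) = −0.75 ln(0.5)
  = −0.75 × (-0.693147) = 0.519860 substitutions/site.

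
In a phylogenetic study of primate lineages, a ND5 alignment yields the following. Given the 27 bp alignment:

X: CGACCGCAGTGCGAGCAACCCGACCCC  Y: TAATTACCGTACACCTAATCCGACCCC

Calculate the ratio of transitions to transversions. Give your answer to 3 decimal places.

Transitions are A↔G and C↔T; transversions are all other mismatches.
Transitions: 9. Transversions: 3.
R = 9/3 = 3.000.

3.000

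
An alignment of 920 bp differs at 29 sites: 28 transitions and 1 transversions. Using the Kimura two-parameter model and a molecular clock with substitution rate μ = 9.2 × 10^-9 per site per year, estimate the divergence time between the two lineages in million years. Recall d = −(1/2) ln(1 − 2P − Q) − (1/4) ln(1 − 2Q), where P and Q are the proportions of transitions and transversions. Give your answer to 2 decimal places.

P = 28/920 ≈ 0.030435 and Q = 1/920 ≈ 0.001087.
Under the Kimura two-parameter model, d = −½ ln(1 − 2P − Q) − ¼ ln(1 − 2Q).
1 − 2P − Q = 0.938043, giving −½ ln(0.938043) = 0.031980.
1 − 2Q = 0.997826, giving −¼ ln(0.997826) = 0.000544.
d = 0.031980 + 0.000544 = 0.032524.
Under a molecular clock d = 2μt, so t = d/(2μ) = 0.032524 / (2 × 9.2 × 10^-9) = 1.77 million years.

1.77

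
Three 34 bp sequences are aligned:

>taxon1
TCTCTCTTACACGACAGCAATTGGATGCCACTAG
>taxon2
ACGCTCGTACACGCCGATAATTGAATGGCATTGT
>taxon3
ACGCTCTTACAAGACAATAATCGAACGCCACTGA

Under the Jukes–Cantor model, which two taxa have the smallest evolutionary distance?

taxon1–taxon2: 12/34 differ, p = 0.353, d = 0.477.
taxon1–taxon3: 10/34 differ, p = 0.294, d = 0.373.
taxon2–taxon3: 9/34 differ, p = 0.265, d = 0.326.
The smallest distance is between taxon2 and taxon3.

taxon2 and taxon3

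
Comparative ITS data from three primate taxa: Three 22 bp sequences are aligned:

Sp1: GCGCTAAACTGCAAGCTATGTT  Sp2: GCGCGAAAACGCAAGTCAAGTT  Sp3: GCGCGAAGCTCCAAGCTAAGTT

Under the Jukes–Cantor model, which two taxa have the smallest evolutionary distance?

Sp1–Sp2: 6/22 differ, p = 0.273, d = 0.339.
Sp1–Sp3: 4/22 differ, p = 0.182, d = 0.208.
Sp2–Sp3: 6/22 differ, p = 0.273, d = 0.339.
The smallest distance is between Sp1 and Sp3.

Sp1 and Sp3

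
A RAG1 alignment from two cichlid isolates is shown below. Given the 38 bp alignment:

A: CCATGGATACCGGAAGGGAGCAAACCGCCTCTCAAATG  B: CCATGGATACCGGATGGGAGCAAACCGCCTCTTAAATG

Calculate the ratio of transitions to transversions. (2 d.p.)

Transitions are A↔G and C↔T; transversions are all other mismatches.
Transitions: 1. Transversions: 1.
R = 1/1 = 1.00.

1.00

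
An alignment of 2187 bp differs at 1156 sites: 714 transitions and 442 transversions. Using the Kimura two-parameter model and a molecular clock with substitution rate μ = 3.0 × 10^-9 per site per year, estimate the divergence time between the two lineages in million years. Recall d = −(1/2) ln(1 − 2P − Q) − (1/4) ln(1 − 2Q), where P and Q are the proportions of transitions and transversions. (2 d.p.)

P = 714/2187 ≈ 0.326475 and Q = 442/2187 ≈ 0.202103.
Under the Kimura two-parameter model, d = −½ ln(1 − 2P − Q) − ¼ ln(1 − 2Q).
1 − 2P − Q = 0.144947, giving −½ ln(0.144947) = 0.965694.
1 − 2Q = 0.595794, giving −¼ ln(0.595794) = 0.129465.
d = 0.965694 + 0.129465 = 1.095159.
Under a molecular clock d = 2μt, so t = d/(2μ) = 1.095159 / (2 × 3.0 × 10^-9) = 182.53 million years.

182.53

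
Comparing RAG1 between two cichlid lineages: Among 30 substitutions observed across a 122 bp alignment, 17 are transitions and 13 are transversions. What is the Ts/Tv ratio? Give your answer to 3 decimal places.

R = 17/13 = 1.307692… ≈ 1.308 (to 3 d.p.).

1.308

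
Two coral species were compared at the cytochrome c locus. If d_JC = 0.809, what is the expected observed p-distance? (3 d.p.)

p = (3/4)(1 − e^(−4d/3)) = 0.75 × (1 − e^(-1.078667)) = 0.75 × (1 − 0.340049) = 0.494963.

0.495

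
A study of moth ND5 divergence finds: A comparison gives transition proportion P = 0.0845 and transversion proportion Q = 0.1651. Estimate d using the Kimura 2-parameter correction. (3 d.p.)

Under the Kimura two-parameter model, d = −½ ln(1 − 2P − Q) − ¼ ln(1 − 2Q).
1 − 2P − Q = 0.6659, giving −½ ln(0.6659) = 0.203308.
1 − 2Q = 0.6698, giving −¼ ln(0.6698) = 0.100194.
d = 0.203308 + 0.100194 = 0.303502.

0.304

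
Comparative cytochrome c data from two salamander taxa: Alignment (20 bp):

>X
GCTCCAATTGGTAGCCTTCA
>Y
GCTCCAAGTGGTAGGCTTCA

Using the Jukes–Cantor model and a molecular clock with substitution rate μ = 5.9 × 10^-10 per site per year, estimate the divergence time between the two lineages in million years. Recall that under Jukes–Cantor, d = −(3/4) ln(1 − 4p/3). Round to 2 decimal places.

The sequences differ at 2 of 20 sites (8, 15), so p = 2/20 = 0.1.
d = −(3/4) ln(1 − 4p/3) = −0.75 ln(1 − 0.133333) = −0.75 ln(0.866667)
  = −0.75 × (-0.143100) = 0.107325 substitutions/site.
Under a molecular clock d = 2μt, so t = d/(2μ) = 0.107325 / (2 × 5.9 × 10^-10) = 90.95 million years.

90.95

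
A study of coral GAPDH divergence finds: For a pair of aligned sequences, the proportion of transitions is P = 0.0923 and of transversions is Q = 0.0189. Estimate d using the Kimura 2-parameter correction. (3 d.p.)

Under the Kimura two-parameter model, d = −½ ln(1 − 2P − Q) − ¼ ln(1 − 2Q).
1 − 2P − Q = 0.7965, giving −½ ln(0.7965) = 0.113764.
1 − 2Q = 0.9622, giving −¼ ln(0.9622) = 0.009633.
d = 0.113764 + 0.009633 = 0.123397.

0.123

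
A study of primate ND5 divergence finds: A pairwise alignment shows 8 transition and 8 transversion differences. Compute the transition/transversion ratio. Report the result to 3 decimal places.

R = 8/8 = 1.000.

1.000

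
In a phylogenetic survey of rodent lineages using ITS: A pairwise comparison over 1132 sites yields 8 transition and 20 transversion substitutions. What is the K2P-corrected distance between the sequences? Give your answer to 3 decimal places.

0.025

P = 8/1132 ≈ 0.007067 and Q = 20/1132 ≈ 0.017668.
Under the Kimura two-parameter model, d = −½ ln(1 − 2P − Q) − ¼ ln(1 − 2Q).
1 − 2P − Q = 0.968198, giving −½ ln(0.968198) = 0.016159.
1 − 2Q = 0.964664, giving −¼ ln(0.964664) = 0.008994.
d = 0.016159 + 0.008994 = 0.025153.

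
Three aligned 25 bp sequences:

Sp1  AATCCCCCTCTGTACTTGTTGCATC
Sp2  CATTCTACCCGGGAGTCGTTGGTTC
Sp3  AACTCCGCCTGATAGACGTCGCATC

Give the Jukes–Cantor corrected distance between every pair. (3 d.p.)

Sp1–Sp2: 11/25 sites differ → p = 0.44, d = −0.75 ln(1 − 0.586667) = 0.662626 ≈ 0.663.
Sp1–Sp3: 11/25 sites differ → p = 0.44, d = −0.75 ln(1 − 0.586667) = 0.662626 ≈ 0.663.
Sp2–Sp3: 11/25 sites differ → p = 0.44, d = −0.75 ln(1 − 0.586667) = 0.662626 ≈ 0.663.

d(Sp1,Sp2) = 0.663, d(Sp1,Sp3) = 0.663, d(Sp2,Sp3) = 0.663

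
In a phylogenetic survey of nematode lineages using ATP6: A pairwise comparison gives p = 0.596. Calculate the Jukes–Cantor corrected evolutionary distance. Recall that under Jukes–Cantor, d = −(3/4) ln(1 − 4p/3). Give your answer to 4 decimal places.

1.1873

d = −(3/4) ln(1 − 4p/3) = −0.75 ln(1 − 0.794667) = −0.75 ln(0.205333)
  = −0.75 × (-1.583122) = 1.187342 substitutions/site.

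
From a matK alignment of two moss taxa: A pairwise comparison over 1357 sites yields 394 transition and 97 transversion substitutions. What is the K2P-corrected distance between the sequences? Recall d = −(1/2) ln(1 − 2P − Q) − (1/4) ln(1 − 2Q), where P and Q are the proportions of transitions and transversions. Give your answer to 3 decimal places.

0.567

P = 394/1357 ≈ 0.290346 and Q = 97/1357 ≈ 0.071481.
Under the Kimura two-parameter model, d = −½ ln(1 − 2P − Q) − ¼ ln(1 − 2Q).
1 − 2P − Q = 0.347827, giving −½ ln(0.347827) = 0.528025.
1 − 2Q = 0.857038, giving −¼ ln(0.857038) = 0.038568.
d = 0.528025 + 0.038568 = 0.566593.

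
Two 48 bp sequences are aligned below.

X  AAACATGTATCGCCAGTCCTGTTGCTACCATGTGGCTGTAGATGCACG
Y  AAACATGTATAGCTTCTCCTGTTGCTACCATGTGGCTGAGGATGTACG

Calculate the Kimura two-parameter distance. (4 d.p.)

0.1624

Of 48 sites, 3 differences are transitions and 4 are transversions, so P = 3/48 = 0.0625 and Q = 4/48 ≈ 0.083333.
Under the Kimura two-parameter model, d = −½ ln(1 − 2P − Q) − ¼ ln(1 − 2Q).
1 − 2P − Q = 0.791667, giving −½ ln(0.791667) = 0.116807.
1 − 2Q = 0.833334, giving −¼ ln(0.833334) = 0.045580.
d = 0.116807 + 0.045580 = 0.162387.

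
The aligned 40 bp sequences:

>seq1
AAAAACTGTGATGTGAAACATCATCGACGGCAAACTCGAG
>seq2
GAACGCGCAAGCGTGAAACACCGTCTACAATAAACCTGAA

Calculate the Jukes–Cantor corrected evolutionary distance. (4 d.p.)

0.6872

The sequences differ at 18 of 40 sites, so p = 18/40 = 0.45.
d = −(3/4) ln(1 − 4p/3) = −0.75 ln(1 − 0.6) = −0.75 ln(0.4)
  = −0.75 × (-0.916291) = 0.687218 substitutions/site.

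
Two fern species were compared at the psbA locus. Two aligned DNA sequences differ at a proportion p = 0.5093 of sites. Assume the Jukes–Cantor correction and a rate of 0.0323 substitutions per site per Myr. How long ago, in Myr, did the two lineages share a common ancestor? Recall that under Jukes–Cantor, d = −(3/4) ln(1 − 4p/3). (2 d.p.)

d = −(3/4) ln(1 − 4p/3) = −0.75 ln(1 − 0.679067) = −0.75 ln(0.320933)
  = −0.75 × (-1.136523) = 0.852392 substitutions/site.
Under a molecular clock d = 2μt, so t = d/(2μ) = 0.852392 / (2 × 0.0323) = 13.19 Myr.

13.19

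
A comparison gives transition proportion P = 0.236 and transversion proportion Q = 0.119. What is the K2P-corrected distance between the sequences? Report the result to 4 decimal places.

0.5150

Under the Kimura two-parameter model, d = −½ ln(1 − 2P − Q) − ¼ ln(1 − 2Q).
1 − 2P − Q = 0.409, giving −½ ln(0.409) = 0.447020.
1 − 2Q = 0.762, giving −¼ ln(0.762) = 0.067952.
d = 0.447020 + 0.067952 = 0.514972.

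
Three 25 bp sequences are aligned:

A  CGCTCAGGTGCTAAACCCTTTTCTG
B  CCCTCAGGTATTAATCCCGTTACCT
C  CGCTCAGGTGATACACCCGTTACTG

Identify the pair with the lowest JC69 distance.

A–B: 8/25 differ, p = 0.320, d = 0.417.
A–C: 4/25 differ, p = 0.160, d = 0.180.
B–C: 7/25 differ, p = 0.280, d = 0.351.
The smallest distance is between A and C.

A and C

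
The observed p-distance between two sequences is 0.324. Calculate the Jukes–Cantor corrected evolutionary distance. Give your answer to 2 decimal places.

d = −(3/4) ln(1 − 4p/3) = −0.75 ln(1 − 0.432) = −0.75 ln(0.568)
  = −0.75 × (-0.565634) = 0.424226 substitutions/site.

0.42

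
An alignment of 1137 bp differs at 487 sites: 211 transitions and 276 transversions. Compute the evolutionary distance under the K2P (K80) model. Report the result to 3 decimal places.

P = 211/1137 ≈ 0.185576 and Q = 276/1137 ≈ 0.242744.
Under the Kimura two-parameter model, d = −½ ln(1 − 2P − Q) − ¼ ln(1 − 2Q).
1 − 2P − Q = 0.386104, giving −½ ln(0.386104) = 0.475824.
1 − 2Q = 0.514512, giving −¼ ln(0.514512) = 0.166134.
d = 0.475824 + 0.166134 = 0.641958.

0.642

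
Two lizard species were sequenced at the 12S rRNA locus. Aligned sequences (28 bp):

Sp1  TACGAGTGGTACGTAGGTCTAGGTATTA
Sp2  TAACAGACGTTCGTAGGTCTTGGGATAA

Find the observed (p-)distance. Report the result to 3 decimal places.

The sequences differ at 8 of 28 positions (sites 3, 4, 7, 8, 11, 21, 24, 27).
p = 8/28 = 0.285714… ≈ 0.286 (to 3 d.p.).

0.286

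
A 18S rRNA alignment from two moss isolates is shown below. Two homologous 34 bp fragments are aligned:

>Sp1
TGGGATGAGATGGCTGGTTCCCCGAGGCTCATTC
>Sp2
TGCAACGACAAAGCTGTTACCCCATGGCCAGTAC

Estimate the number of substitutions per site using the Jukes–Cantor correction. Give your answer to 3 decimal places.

The sequences differ at 14 of 34 sites, so p = 14/34 ≈ 0.411765.
d = −(3/4) ln(1 − 4p/3) = −0.75 ln(1 − 0.54902) = −0.75 ln(0.45098)
  = −0.75 × (-0.796332) = 0.597249 substitutions/site.

0.597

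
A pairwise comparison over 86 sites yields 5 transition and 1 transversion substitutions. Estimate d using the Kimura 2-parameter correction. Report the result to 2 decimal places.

P = 5/86 ≈ 0.05814 and Q = 1/86 ≈ 0.011628.
Under the Kimura two-parameter model, d = −½ ln(1 − 2P − Q) − ¼ ln(1 − 2Q).
1 − 2P − Q = 0.872092, giving −½ ln(0.872092) = 0.068430.
1 − 2Q = 0.976744, giving −¼ ln(0.976744) = 0.005883.
d = 0.068430 + 0.005883 = 0.074313.

0.07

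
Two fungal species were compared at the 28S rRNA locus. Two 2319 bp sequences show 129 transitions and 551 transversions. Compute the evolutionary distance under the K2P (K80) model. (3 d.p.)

P = 129/2319 ≈ 0.055627 and Q = 551/2319 ≈ 0.237602.
Under the Kimura two-parameter model, d = −½ ln(1 − 2P − Q) − ¼ ln(1 − 2Q).
1 − 2P − Q = 0.651144, giving −½ ln(0.651144) = 0.214512.
1 − 2Q = 0.524796, giving −¼ ln(0.524796) = 0.161186.
d = 0.214512 + 0.161186 = 0.375698.

0.376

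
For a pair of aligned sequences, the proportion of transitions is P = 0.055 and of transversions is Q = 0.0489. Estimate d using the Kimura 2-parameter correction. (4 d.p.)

0.1123

Under the Kimura two-parameter model, d = −½ ln(1 − 2P − Q) − ¼ ln(1 − 2Q).
1 − 2P − Q = 0.8411, giving −½ ln(0.8411) = 0.086522.
1 − 2Q = 0.9022, giving −¼ ln(0.9022) = 0.025730.
d = 0.086522 + 0.025730 = 0.112252.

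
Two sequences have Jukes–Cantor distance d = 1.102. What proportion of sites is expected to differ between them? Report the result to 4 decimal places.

p = (3/4)(1 − e^(−4d/3)) = 0.75 × (1 − e^(-1.469333)) = 0.75 × (1 − 0.230079) = 0.577441.

0.5774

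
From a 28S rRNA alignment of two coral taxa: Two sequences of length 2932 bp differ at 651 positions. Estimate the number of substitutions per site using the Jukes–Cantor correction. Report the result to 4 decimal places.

p = 651/2932 ≈ 0.222033.
d = −(3/4) ln(1 − 4p/3) = −0.75 ln(1 − 0.296044) = −0.75 ln(0.703956)
  = −0.75 × (-0.351039) = 0.263279 substitutions/site.

0.2633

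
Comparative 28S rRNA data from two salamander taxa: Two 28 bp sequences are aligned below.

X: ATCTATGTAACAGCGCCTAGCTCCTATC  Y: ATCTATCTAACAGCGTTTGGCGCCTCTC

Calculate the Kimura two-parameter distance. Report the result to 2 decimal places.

Of 28 sites, 3 differences are transitions and 3 are transversions, so P = 3/28 ≈ 0.107143 and Q = 3/28 ≈ 0.107143.
Under the Kimura two-parameter model, d = −½ ln(1 − 2P − Q) − ¼ ln(1 − 2Q).
1 − 2P − Q = 0.678571, giving −½ ln(0.678571) = 0.193883.
1 − 2Q = 0.785714, giving −¼ ln(0.785714) = 0.060291.
d = 0.193883 + 0.060291 = 0.254174.

0.25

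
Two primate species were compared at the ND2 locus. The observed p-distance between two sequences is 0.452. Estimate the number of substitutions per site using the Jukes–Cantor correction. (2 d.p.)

d = −(3/4) ln(1 − 4p/3) = −0.75 ln(1 − 0.602667) = −0.75 ln(0.397333)
  = −0.75 × (-0.922981) = 0.692236 substitutions/site.

0.69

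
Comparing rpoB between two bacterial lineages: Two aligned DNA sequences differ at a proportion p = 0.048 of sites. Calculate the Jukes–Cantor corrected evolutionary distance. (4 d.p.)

d = −(3/4) ln(1 − 4p/3) = −0.75 ln(1 − 0.064) = −0.75 ln(0.936)
  = −0.75 × (-0.066140) = 0.049605 substitutions/site.

0.0496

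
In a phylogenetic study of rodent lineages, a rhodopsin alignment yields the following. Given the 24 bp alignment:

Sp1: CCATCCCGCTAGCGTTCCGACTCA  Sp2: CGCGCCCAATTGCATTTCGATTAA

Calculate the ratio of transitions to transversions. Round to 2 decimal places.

0.67

Transitions are A↔G and C↔T; transversions are all other mismatches.
Transitions: 4. Transversions: 6.
R = 4/6 = 0.666666… ≈ 0.67 (to 2 d.p.).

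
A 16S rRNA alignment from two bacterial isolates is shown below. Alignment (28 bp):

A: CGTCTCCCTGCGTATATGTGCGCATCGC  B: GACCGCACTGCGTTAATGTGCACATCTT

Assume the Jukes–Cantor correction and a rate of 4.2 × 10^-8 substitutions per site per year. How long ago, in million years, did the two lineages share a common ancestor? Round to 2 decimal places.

The sequences differ at 10 of 28 sites (1, 2, 3, 5, 7, 14, 15, 22, 27, 28), so p = 10/28 ≈ 0.357143.
d = −(3/4) ln(1 − 4p/3) = −0.75 ln(1 − 0.476191) = −0.75 ln(0.523809)
  = −0.75 × (-0.646628) = 0.484971 substitutions/site.
Under a molecular clock d = 2μt, so t = d/(2μ) = 0.484971 / (2 × 4.2 × 10^-8) = 5.77 million years.

5.77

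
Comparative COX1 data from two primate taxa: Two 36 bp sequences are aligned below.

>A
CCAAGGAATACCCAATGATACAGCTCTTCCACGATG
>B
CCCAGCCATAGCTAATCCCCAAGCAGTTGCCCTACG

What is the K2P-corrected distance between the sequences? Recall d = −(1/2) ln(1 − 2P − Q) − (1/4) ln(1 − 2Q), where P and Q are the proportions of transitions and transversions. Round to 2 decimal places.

Of 36 sites, 3 differences are transitions and 13 are transversions, so P = 3/36 ≈ 0.083333 and Q = 13/36 ≈ 0.361111.
Under the Kimura two-parameter model, d = −½ ln(1 − 2P − Q) − ¼ ln(1 − 2Q).
1 − 2P − Q = 0.472223, giving −½ ln(0.472223) = 0.375152.
1 − 2Q = 0.277778, giving −¼ ln(0.277778) = 0.320233.
d = 0.375152 + 0.320233 = 0.695385.

0.70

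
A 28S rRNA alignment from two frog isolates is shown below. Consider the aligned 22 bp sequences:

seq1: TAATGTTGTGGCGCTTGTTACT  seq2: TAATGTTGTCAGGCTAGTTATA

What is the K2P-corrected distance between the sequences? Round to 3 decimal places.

Of 22 sites, 2 differences are transitions and 4 are transversions, so P = 2/22 ≈ 0.090909 and Q = 4/22 ≈ 0.181818.
Under the Kimura two-parameter model, d = −½ ln(1 − 2P − Q) − ¼ ln(1 − 2Q).
1 − 2P − Q = 0.636364, giving −½ ln(0.636364) = 0.225992.
1 − 2Q = 0.636364, giving −¼ ln(0.636364) = 0.112996.
d = 0.225992 + 0.112996 = 0.338988.

0.339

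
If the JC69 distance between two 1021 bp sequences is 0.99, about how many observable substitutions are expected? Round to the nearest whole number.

Invert JC69: p = (3/4)(1 − e^(−4d/3)) = 0.75 × (1 − e^(-1.32)) = 0.75 × (1 − 0.267135) = 0.549649.
Expected differing sites = pL ≈ 0.549649 × 1021 = 561.191629 ≈ 561.

561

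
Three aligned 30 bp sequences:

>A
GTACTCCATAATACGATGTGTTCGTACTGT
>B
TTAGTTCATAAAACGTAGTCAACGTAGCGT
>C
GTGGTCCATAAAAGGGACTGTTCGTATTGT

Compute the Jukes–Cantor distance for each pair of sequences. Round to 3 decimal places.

d(A,B) = 0.503, d(A,C) = 0.330, d(B,C) = 0.503

A–B: 11/30 sites differ → p ≈ 0.366667, d = −0.75 ln(1 − 0.488889) = 0.503376 ≈ 0.503.
A–C: 8/30 sites differ → p ≈ 0.266667, d = −0.75 ln(1 − 0.355556) = 0.329526 ≈ 0.330.
B–C: 11/30 sites differ → p ≈ 0.366667, d = −0.75 ln(1 − 0.488889) = 0.503376 ≈ 0.503.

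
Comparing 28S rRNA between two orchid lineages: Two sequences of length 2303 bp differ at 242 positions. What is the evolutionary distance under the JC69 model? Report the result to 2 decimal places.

p = 242/2303 ≈ 0.10508.
d = −(3/4) ln(1 − 4p/3) = −0.75 ln(1 − 0.140107) = −0.75 ln(0.859893)
  = −0.75 × (-0.150947) = 0.113210 substitutions/site.

0.11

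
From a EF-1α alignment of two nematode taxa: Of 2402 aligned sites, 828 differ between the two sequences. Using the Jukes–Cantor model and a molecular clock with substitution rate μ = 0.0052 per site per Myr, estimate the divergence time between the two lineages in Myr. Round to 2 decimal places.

44.39

p = 828/2402 ≈ 0.344713.
d = −(3/4) ln(1 − 4p/3) = −0.75 ln(1 − 0.459617) = −0.75 ln(0.540383)
  = −0.75 × (-0.615477) = 0.461608 substitutions/site.
Under a molecular clock d = 2μt, so t = d/(2μ) = 0.461608 / (2 × 0.0052) = 44.39 Myr.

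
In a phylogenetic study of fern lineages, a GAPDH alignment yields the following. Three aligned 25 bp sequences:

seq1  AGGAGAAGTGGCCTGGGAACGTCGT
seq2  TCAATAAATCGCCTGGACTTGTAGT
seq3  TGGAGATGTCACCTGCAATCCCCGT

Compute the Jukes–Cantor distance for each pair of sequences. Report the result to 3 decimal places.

seq1–seq2: 11/25 sites differ → p = 0.44, d = −0.75 ln(1 − 0.586667) = 0.662626 ≈ 0.663.
seq1–seq3: 9/25 sites differ → p = 0.36, d = −0.75 ln(1 − 0.48) = 0.490445 ≈ 0.490.
seq2–seq3: 12/25 sites differ → p = 0.48, d = −0.75 ln(1 − 0.64) = 0.766238 ≈ 0.766.

d(seq1,seq2) = 0.663, d(seq1,seq3) = 0.490, d(seq2,seq3) = 0.766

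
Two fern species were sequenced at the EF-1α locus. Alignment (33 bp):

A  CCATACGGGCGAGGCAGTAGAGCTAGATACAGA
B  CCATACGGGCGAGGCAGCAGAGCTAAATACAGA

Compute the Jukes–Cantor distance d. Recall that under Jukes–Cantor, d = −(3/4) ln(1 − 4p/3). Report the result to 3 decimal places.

0.063

The sequences differ at 2 of 33 sites (18, 26), so p = 2/33 ≈ 0.060606.
d = −(3/4) ln(1 − 4p/3) = −0.75 ln(1 − 0.080808) = −0.75 ln(0.919192)
  = −0.75 × (-0.084260) = 0.063195 substitutions/site.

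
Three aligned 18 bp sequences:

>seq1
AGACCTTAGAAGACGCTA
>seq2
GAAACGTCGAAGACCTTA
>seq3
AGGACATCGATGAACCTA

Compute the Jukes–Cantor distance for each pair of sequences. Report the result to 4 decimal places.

d(seq1,seq2) = 0.5482, d(seq1,seq3) = 0.5482, d(seq2,seq3) = 0.5482

seq1–seq2: 7/18 sites differ → p ≈ 0.388889, d = −0.75 ln(1 − 0.518519) = 0.548166 ≈ 0.5482.
seq1–seq3: 7/18 sites differ → p ≈ 0.388889, d = −0.75 ln(1 − 0.518519) = 0.548166 ≈ 0.5482.
seq2–seq3: 7/18 sites differ → p ≈ 0.388889, d = −0.75 ln(1 − 0.518519) = 0.548166 ≈ 0.5482.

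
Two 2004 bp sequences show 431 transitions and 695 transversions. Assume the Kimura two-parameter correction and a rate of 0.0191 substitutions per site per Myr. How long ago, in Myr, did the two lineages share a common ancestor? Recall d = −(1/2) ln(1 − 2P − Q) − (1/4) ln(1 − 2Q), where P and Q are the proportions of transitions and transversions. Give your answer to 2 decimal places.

27.38

P = 431/2004 ≈ 0.21507 and Q = 695/2004 ≈ 0.346806.
Under the Kimura two-parameter model, d = −½ ln(1 − 2P − Q) − ¼ ln(1 − 2Q).
1 − 2P − Q = 0.223054, giving −½ ln(0.223054) = 0.750171.
1 − 2Q = 0.306388, giving −¼ ln(0.306388) = 0.295726.
d = 0.750171 + 0.295726 = 1.045897.
Under a molecular clock d = 2μt, so t = d/(2μ) = 1.045897 / (2 × 0.0191) = 27.38 Myr.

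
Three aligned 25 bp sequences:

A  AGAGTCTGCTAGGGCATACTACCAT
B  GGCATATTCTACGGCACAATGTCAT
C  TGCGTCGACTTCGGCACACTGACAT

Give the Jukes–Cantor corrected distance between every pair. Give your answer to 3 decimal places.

d(A,B) = 0.572, d(A,C) = 0.490, d(B,C) = 0.417

A–B: 10/25 sites differ → p = 0.4, d = −0.75 ln(1 − 0.533333) = 0.571605 ≈ 0.572.
A–C: 9/25 sites differ → p = 0.36, d = −0.75 ln(1 − 0.48) = 0.490445 ≈ 0.490.
B–C: 8/25 sites differ → p = 0.32, d = −0.75 ln(1 − 0.426667) = 0.417216 ≈ 0.417.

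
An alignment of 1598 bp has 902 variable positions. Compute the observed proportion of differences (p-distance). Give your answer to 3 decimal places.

p = 902/1598 = 0.564455… ≈ 0.564 (to 3 d.p.).

0.564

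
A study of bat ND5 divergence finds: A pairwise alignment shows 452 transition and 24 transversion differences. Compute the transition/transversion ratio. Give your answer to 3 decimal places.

R = 452/24 = 18.833333… ≈ 18.833 (to 3 d.p.).

18.833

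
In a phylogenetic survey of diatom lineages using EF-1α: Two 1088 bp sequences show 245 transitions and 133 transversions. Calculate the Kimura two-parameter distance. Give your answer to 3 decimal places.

P = 245/1088 ≈ 0.225184 and Q = 133/1088 ≈ 0.122243.
Under the Kimura two-parameter model, d = −½ ln(1 − 2P − Q) − ¼ ln(1 − 2Q).
1 − 2P − Q = 0.427389, giving −½ ln(0.427389) = 0.425030.
1 − 2Q = 0.755514, giving −¼ ln(0.755514) = 0.070089.
d = 0.425030 + 0.070089 = 0.495119.

0.495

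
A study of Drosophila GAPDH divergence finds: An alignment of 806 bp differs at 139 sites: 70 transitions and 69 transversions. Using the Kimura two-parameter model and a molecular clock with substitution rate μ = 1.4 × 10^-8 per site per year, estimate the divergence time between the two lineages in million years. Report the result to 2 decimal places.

P = 70/806 ≈ 0.086849 and Q = 69/806 ≈ 0.085608.
Under the Kimura two-parameter model, d = −½ ln(1 − 2P − Q) − ¼ ln(1 − 2Q).
1 − 2P − Q = 0.740694, giving −½ ln(0.740694) = 0.150084.
1 − 2Q = 0.828784, giving −¼ ln(0.828784) = 0.046949.
d = 0.150084 + 0.046949 = 0.197033.
Under a molecular clock d = 2μt, so t = d/(2μ) = 0.197033 / (2 × 1.4 × 10^-8) = 7.04 million years.

7.04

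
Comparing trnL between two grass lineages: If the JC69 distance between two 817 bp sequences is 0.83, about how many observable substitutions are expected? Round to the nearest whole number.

Invert JC69: p = (3/4)(1 − e^(−4d/3)) = 0.75 × (1 − e^(-1.106667)) = 0.75 × (1 − 0.330659) = 0.502006.
Expected differing sites = pL ≈ 0.502006 × 817 = 410.138902 ≈ 410.

410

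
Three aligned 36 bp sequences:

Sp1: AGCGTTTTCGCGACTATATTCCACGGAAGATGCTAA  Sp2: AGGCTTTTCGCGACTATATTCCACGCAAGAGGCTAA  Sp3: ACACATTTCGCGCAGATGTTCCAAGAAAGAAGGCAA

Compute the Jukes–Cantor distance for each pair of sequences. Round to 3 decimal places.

Sp1–Sp2: 4/36 sites differ → p ≈ 0.111111, d = −0.75 ln(1 − 0.148148) = 0.120257 ≈ 0.120.
Sp1–Sp3: 13/36 sites differ → p ≈ 0.361111, d = −0.75 ln(1 − 0.481481) = 0.492584 ≈ 0.493.
Sp2–Sp3: 12/36 sites differ → p ≈ 0.333333, d = −0.75 ln(1 − 0.444444) = 0.440839 ≈ 0.441.

d(Sp1,Sp2) = 0.120, d(Sp1,Sp3) = 0.493, d(Sp2,Sp3) = 0.441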